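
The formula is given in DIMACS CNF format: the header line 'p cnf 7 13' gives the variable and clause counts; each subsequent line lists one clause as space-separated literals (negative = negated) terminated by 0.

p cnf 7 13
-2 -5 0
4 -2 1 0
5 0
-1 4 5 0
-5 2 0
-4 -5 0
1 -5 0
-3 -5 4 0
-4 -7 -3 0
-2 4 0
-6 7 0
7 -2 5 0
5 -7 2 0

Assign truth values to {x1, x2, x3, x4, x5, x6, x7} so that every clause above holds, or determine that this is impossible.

From the singleton clause (x5), x5 = True.
From the singleton clause (¬x2), x2 = False.
That conflicts with the unit clause (x2).

UNSATISFIABLE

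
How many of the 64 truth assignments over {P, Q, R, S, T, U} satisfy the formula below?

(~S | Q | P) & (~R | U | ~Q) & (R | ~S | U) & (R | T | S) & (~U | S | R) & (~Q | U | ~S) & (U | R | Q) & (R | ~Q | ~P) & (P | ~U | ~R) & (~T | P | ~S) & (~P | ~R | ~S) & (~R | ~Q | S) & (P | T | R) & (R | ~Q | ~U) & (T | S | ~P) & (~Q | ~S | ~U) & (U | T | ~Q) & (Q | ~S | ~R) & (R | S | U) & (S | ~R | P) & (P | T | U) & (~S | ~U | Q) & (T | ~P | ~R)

There are 2^6 = 64 truth assignments over (P, Q, R, S, T, U).
Split on T. With T = 1, the clauses containing T are satisfied and ~T drops from the rest; 2 of the 2^5 = 32 assignments to the other variables satisfy what remains.
With T = 0, by the same count on the reduced clause set, 0 assignments work.
(One model: P=T, Q=F, R=T, S=F, T=T, U=F.)
Total: 2 + 0 = 2.

2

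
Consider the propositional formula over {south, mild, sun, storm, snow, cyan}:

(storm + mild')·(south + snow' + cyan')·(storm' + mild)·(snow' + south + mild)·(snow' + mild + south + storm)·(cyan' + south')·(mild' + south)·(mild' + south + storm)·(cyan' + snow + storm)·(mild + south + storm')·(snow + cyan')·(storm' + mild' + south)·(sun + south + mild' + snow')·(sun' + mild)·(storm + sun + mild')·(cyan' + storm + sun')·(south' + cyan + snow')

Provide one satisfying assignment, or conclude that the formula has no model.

south: 0,  mild: 0,  sun: 0,  storm: 0,  snow: 0,  cyan: 0

Try storm = 0.
(mild') alone gives mild = 0.
(sun') alone gives sun = 0.
Try snow = 0.
(cyan') alone gives cyan = 0.
No clause remains; south is free.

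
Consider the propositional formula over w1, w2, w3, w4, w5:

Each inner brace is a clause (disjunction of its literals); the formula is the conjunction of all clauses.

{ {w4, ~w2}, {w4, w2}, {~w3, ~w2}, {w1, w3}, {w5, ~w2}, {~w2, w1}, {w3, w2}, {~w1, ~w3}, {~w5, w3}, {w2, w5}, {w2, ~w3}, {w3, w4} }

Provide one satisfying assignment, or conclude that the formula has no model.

Suppose w4 = 1.
Suppose w3 = 0.
(w1) alone gives w1 = 1.
(w2) alone gives w2 = 1.
(w5) alone gives w5 = 1.
Now (~w5) is unsatisfied and unit — conflict.
Undo w3 and try w3 = 1.
(~w2) alone gives w2 = 0.
Now (w2) is unsatisfied and unit — conflict.
Neither w3 = 1 nor w3 = 0 works.
Undo w4 and try w4 = 0.
(~w2) alone gives w2 = 0.
Now (w2) is unsatisfied and unit — conflict.
Neither w4 = 1 nor w4 = 0 works.

UNSATISFIABLE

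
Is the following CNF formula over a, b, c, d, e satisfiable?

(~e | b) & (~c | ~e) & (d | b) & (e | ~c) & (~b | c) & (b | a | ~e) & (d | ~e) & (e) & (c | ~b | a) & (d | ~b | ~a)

No

(e) alone gives e = 1.
(b) alone gives b = 1.
(~c) alone gives c = 0.
But (c) is also a unit clause — contradiction.
No assignment satisfies every clause.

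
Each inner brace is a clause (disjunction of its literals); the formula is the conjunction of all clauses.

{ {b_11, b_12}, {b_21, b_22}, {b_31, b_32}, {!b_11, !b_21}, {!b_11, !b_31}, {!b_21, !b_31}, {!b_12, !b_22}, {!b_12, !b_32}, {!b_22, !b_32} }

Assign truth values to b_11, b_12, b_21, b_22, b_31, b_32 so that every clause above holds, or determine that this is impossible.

Try b_11 = true.
The clause (!b_21) is unit, so b_21 = false.
The clause (b_22) is unit, so b_22 = true.
The clause (!b_31) is unit, so b_31 = false.
The clause (b_32) is unit, so b_32 = true.
That conflicts with the unit clause (!b_32).
Backtrack on b_11: now try b_11 = false.
The clause (b_12) is unit, so b_12 = true.
The clause (!b_22) is unit, so b_22 = false.
The clause (b_21) is unit, so b_21 = true.
The clause (!b_31) is unit, so b_31 = false.
The clause (b_32) is unit, so b_32 = true.
That conflicts with the unit clause (!b_32).
Either choice for b_11 ends in contradiction.

UNSATISFIABLE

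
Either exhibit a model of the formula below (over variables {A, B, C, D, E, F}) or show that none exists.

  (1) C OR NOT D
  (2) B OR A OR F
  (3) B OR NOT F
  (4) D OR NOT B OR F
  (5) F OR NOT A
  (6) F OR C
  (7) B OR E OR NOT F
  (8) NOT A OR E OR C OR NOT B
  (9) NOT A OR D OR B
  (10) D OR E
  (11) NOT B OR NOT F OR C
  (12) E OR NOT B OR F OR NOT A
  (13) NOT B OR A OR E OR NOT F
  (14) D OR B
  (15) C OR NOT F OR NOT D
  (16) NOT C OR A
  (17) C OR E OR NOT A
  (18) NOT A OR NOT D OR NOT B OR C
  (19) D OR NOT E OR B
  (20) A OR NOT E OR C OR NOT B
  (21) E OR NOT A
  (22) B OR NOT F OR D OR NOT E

A ↦ true; B ↦ true; C ↦ true; D ↦ true; E ↦ true; F ↦ true

Case C = true:
Unit clause (A) forces A = true.
Unit clause (F) forces F = true.
Unit clause (B) forces B = true.
Unit clause (E) forces E = true.
No clause remains; D is free.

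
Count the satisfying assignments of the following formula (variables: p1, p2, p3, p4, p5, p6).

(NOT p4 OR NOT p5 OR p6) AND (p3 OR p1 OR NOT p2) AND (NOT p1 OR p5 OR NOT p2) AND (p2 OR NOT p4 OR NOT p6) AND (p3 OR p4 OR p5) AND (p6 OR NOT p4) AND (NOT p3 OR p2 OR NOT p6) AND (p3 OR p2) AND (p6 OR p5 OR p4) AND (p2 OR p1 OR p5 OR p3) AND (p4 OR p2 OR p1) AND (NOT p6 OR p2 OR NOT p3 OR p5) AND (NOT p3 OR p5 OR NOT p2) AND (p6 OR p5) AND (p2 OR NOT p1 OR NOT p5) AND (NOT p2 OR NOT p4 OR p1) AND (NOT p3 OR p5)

8

There are 2^6 = 64 truth assignments over (p1, p2, p3, p4, p5, p6).
Split on p5. With p5 = true, the clauses containing p5 are satisfied and NOT p5 drops from the rest; 8 of the 2^5 = 32 assignments to the other variables satisfy what remains.
With p5 = false, by the same count on the reduced clause set, 0 assignments work.
Total: 8 + 0 = 8.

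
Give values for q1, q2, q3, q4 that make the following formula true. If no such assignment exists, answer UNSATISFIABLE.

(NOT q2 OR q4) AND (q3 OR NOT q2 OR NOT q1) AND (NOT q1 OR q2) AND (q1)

q1 ↦ true, q2 ↦ true, q3 ↦ true, q4 ↦ true

The clause (q1) is unit, so q1 = true.
The clause (q2) is unit, so q2 = true.
The clause (q4) is unit, so q4 = true.
The clause (q3) is unit, so q3 = true.
Every clause now holds.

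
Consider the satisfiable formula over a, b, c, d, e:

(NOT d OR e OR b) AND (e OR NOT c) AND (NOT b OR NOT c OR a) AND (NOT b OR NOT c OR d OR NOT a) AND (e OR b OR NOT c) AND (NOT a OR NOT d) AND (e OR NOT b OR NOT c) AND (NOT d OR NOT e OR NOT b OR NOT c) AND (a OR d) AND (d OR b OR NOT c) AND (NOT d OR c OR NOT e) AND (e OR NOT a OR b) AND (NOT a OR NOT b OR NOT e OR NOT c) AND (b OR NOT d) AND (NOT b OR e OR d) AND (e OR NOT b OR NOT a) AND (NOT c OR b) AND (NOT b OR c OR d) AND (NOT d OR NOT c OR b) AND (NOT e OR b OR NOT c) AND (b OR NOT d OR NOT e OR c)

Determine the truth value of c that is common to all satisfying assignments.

Suppose c = true.
From the singleton clause (e), e = true.
From the singleton clause (b), b = true.
From the singleton clause (a), a = true.
That conflicts with the unit clause (NOT a).
So every satisfying assignment has c = False.

False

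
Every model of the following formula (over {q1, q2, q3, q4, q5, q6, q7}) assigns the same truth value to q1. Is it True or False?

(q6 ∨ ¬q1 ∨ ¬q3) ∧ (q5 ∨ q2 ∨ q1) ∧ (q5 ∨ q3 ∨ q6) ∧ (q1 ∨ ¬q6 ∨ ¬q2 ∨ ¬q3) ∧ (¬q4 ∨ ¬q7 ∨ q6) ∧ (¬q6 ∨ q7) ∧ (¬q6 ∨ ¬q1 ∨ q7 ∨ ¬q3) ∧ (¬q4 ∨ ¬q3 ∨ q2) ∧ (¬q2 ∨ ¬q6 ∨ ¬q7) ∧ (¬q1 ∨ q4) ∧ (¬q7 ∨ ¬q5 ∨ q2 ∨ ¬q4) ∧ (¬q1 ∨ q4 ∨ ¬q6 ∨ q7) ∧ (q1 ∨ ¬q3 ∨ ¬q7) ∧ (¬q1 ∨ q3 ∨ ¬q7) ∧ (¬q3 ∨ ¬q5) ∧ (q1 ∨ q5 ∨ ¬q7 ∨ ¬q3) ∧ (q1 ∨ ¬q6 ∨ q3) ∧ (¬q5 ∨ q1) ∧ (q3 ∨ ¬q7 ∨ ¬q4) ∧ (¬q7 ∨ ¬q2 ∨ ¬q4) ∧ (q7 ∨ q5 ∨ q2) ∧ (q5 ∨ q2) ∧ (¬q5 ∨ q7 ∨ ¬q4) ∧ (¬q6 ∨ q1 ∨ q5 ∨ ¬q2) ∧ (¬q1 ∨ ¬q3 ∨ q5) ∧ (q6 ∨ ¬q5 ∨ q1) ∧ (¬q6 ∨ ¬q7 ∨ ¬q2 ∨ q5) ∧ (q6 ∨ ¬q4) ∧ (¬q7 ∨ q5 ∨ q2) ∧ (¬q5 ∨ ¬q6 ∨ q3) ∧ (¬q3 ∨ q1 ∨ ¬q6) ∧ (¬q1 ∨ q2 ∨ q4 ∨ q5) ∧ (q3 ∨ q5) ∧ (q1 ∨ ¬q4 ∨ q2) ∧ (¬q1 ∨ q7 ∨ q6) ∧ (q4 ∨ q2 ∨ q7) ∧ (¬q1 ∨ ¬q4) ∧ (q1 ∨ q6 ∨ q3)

Suppose q1 = True.
Unit clause (q4) forces q4 = True.
Now (¬q4) is unsatisfied and unit — conflict.
So every satisfying assignment has q1 = False.

False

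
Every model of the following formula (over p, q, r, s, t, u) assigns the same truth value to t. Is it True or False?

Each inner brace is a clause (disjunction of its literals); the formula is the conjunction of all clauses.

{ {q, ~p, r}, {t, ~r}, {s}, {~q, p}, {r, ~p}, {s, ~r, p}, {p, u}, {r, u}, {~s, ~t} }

Suppose t = 1.
From the singleton clause (s), s = 1.
But (~s) is also a unit clause — contradiction.
So every satisfying assignment has t = False.

False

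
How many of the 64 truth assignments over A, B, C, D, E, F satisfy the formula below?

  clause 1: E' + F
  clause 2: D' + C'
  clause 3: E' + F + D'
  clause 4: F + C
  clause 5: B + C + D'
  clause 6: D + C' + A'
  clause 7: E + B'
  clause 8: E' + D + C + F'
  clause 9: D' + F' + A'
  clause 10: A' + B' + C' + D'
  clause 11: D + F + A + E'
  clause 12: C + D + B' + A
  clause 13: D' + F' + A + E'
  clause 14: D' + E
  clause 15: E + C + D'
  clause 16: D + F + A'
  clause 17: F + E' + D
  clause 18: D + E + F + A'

6

There are 2^6 = 64 truth assignments over (A, B, C, D, E, F).
Split on C. With C = 1, the clauses containing C are satisfied and C' drops from the rest; 4 of the 2^5 = 32 assignments to the other variables satisfy what remains.
With C = 0, by the same count on the reduced clause set, 2 assignments work.
(One model: A=F, B=F, C=F, D=F, E=F, F=T.)
Total: 4 + 2 = 6.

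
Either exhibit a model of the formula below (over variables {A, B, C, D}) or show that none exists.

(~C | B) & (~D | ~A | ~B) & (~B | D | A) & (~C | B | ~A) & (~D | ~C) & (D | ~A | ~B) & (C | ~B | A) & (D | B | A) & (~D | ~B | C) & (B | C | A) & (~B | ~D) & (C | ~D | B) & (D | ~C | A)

A: 1,  B: 0,  C: 0,  D: 0

Branch on C: set C = 0.
Branch on B: set B = 0.
From the singleton clause (A), A = 1.
From the singleton clause (~D), D = 0.
This assignment satisfies each clause.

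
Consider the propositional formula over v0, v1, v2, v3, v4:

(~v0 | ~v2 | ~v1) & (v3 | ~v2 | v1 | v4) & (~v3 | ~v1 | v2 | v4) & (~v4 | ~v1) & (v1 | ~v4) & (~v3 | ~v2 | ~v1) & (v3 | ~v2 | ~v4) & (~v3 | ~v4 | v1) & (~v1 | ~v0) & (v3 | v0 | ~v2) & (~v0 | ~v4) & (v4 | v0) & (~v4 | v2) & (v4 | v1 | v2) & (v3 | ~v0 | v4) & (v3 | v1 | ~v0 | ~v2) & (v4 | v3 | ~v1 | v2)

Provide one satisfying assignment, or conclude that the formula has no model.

Branch on v4: set v4 = 0.
(v0) alone gives v0 = 1.
(~v1) alone gives v1 = 0.
(v2) alone gives v2 = 1.
(v3) alone gives v3 = 1.
All clauses are satisfied.

v0=1; v1=0; v2=1; v3=1; v4=0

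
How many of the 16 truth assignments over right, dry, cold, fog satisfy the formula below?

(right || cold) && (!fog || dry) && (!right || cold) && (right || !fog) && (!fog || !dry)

4

There are 2^4 = 16 truth assignments over (right, dry, cold, fog).
Split on cold. With cold = true, the clauses containing cold are satisfied and !cold drops from the rest; 4 of the 2^3 = 8 assignments to the other variables satisfy what remains.
With cold = false, by the same count on the reduced clause set, 0 assignments work.
(One model: right=F, dry=F, cold=T, fog=F.)
Total: 4 + 0 = 4.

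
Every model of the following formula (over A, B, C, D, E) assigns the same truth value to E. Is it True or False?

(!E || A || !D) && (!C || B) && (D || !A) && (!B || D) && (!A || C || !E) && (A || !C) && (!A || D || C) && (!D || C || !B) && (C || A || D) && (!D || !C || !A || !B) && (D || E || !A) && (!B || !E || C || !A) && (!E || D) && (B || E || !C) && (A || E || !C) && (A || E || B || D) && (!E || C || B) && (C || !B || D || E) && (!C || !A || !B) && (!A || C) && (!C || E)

False

Suppose E = true.
(D) alone gives D = true.
(A) alone gives A = true.
(C) alone gives C = true.
(B) alone gives B = true.
That conflicts with the unit clause (!B).
So every satisfying assignment has E = False.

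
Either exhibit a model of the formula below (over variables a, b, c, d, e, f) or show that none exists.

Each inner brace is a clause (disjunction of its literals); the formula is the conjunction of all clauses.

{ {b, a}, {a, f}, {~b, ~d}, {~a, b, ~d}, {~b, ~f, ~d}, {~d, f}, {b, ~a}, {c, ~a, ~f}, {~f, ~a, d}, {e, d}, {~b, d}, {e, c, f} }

Suppose b = 1.
From the singleton clause (~d), d = 0.
Now (d) is unsatisfied and unit — conflict.
So b must be the other value — set b = 0.
From the singleton clause (a), a = 1.
Now (~a) is unsatisfied and unit — conflict.
Either choice for b ends in contradiction.

UNSATISFIABLE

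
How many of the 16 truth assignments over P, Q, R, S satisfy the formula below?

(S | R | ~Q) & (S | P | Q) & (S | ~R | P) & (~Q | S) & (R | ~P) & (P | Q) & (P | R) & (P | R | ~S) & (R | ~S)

There are 2^4 = 16 truth assignments over (P, Q, R, S).
Check each against the 9 clauses (columns in the order P, Q, R, S):
  F F F F  ✗ fails (S | P | Q)
  F F F T  ✗ fails (P | Q)
  F F T F  ✗ fails (S | P | Q)
  F F T T  ✗ fails (P | Q)
  F T F F  ✗ fails (S | R | ~Q)
  F T F T  ✗ fails (P | R)
  F T T F  ✗ fails (S | ~R | P)
  F T T T  ✓ satisfies all
  T F F F  ✗ fails (R | ~P)
  T F F T  ✗ fails (R | ~P)
  T F T F  ✓ satisfies all
  T F T T  ✓ satisfies all
  T T F F  ✗ fails (S | R | ~Q)
  T T F T  ✗ fails (R | ~P)
  T T T F  ✗ fails (~Q | S)
  T T T T  ✓ satisfies all
4 of the 16 rows are models.

4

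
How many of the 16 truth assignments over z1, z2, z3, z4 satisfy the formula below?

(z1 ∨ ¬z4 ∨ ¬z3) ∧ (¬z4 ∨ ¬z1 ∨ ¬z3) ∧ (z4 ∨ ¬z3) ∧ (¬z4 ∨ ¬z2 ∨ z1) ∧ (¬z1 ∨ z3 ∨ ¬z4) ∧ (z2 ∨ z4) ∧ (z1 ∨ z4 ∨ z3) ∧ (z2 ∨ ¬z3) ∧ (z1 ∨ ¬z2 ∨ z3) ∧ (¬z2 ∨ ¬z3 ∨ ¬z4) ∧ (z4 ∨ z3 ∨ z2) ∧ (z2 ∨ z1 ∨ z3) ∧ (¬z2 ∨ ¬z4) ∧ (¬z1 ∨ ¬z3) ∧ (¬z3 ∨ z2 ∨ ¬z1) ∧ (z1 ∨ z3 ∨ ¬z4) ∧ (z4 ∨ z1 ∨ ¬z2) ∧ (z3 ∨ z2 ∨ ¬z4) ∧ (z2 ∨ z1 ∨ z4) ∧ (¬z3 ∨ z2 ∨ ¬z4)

There are 2^4 = 16 truth assignments over (z1, z2, z3, z4).
Split on z3. With z3 = True, the clauses containing z3 are satisfied and ¬z3 drops from the rest; 0 of the 2^3 = 8 assignments to the other variables satisfy what remains.
With z3 = False, by the same count on the reduced clause set, 1 assignment works.
(One model: z1=T, z2=T, z3=F, z4=F.)
Total: 0 + 1 = 1.

1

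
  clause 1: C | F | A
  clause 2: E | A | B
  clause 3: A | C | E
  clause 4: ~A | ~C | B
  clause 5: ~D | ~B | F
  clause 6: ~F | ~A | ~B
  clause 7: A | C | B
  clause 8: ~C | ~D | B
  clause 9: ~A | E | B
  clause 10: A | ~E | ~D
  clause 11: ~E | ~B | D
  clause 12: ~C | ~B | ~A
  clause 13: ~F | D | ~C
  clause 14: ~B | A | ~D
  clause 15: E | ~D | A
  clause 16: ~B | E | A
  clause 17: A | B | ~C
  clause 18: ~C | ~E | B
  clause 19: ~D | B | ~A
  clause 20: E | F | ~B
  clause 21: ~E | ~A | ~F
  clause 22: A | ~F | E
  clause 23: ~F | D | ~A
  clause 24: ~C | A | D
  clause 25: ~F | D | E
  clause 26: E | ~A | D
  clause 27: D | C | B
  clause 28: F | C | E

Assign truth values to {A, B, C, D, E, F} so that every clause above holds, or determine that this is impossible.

UNSATISFIABLE

Try C = 1.
Try A = 0.
From the singleton clause (B), B = 1.
From the singleton clause (~D), D = 0.
But (D) is also a unit clause — contradiction.
That branch fails; take A = 1 instead.
From the singleton clause (B), B = 1.
But (~B) is also a unit clause — contradiction.
Neither A = 1 nor A = 0 works.
That branch fails; take C = 0 instead.
Try F = 1.
Try A = 1.
From the singleton clause (~B), B = 0.
From the singleton clause (E), E = 1.
But (~E) is also a unit clause — contradiction.
That branch fails; take A = 0 instead.
From the singleton clause (E), E = 1.
From the singleton clause (B), B = 1.
From the singleton clause (~D), D = 0.
But (D) is also a unit clause — contradiction.
Neither A = 1 nor A = 0 works.
That branch fails; take F = 0 instead.
From the singleton clause (A), A = 1.
From the singleton clause (E), E = 1.
Try D = 0.
From the singleton clause (~B), B = 0.
But (B) is also a unit clause — contradiction.
That branch fails; take D = 1 instead.
From the singleton clause (~B), B = 0.
But (B) is also a unit clause — contradiction.
Neither D = 1 nor D = 0 works.
Neither F = 1 nor F = 0 works.
Neither C = 1 nor C = 0 works.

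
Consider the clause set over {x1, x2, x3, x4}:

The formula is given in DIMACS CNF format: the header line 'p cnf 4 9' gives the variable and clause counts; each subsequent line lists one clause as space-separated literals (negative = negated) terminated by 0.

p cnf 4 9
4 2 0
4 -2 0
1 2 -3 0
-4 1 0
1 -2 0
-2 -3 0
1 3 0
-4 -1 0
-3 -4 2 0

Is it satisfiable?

Branch on x4: set x4 = True.
From the singleton clause (x1), x1 = True.
Now (¬x1) is unsatisfied and unit — conflict.
That branch fails; take x4 = False instead.
From the singleton clause (x2), x2 = True.
Now (¬x2) is unsatisfied and unit — conflict.
Neither x4 = True nor x4 = False works.
No assignment satisfies every clause.

Unsatisfiable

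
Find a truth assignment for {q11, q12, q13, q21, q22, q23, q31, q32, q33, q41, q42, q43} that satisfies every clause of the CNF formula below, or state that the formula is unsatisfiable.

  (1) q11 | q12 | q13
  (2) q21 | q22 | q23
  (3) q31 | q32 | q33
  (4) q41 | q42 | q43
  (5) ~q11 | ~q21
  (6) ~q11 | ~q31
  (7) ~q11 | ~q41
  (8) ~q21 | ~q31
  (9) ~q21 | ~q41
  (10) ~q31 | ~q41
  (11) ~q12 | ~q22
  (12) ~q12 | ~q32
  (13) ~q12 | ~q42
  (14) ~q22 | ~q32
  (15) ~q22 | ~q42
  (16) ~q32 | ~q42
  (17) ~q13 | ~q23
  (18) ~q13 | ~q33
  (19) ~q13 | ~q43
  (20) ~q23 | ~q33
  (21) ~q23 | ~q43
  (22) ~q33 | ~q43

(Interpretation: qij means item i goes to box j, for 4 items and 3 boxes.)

UNSATISFIABLE

Suppose q11 = 0.
Suppose q12 = 1.
Unit clause (~q22) forces q22 = 0.
Unit clause (~q32) forces q32 = 0.
Unit clause (~q42) forces q42 = 0.
Suppose q21 = 1.
Unit clause (~q31) forces q31 = 0.
Unit clause (q33) forces q33 = 1.
Unit clause (~q41) forces q41 = 0.
Unit clause (q43) forces q43 = 1.
But (~q43) is also a unit clause — contradiction.
So q21 must be the other value — set q21 = 0.
Unit clause (q23) forces q23 = 1.
Unit clause (~q13) forces q13 = 0.
Unit clause (~q33) forces q33 = 0.
Unit clause (q31) forces q31 = 1.
Unit clause (~q41) forces q41 = 0.
Unit clause (q43) forces q43 = 1.
But (~q43) is also a unit clause — contradiction.
Both values of q21 lead to a conflict.
So q12 must be the other value — set q12 = 0.
Unit clause (q13) forces q13 = 1.
Unit clause (~q23) forces q23 = 0.
Unit clause (~q33) forces q33 = 0.
Unit clause (~q43) forces q43 = 0.
Suppose q21 = 1.
Unit clause (~q31) forces q31 = 0.
Unit clause (q32) forces q32 = 1.
Unit clause (~q41) forces q41 = 0.
Unit clause (q42) forces q42 = 1.
But (~q42) is also a unit clause — contradiction.
So q21 must be the other value — set q21 = 0.
Unit clause (q22) forces q22 = 1.
Unit clause (~q32) forces q32 = 0.
Unit clause (q31) forces q31 = 1.
Unit clause (~q41) forces q41 = 0.
Unit clause (q42) forces q42 = 1.
But (~q42) is also a unit clause — contradiction.
Both values of q21 lead to a conflict.
Both values of q12 lead to a conflict.
So q11 must be the other value — set q11 = 1.
Unit clause (~q21) forces q21 = 0.
Unit clause (~q31) forces q31 = 0.
Unit clause (~q41) forces q41 = 0.
Suppose q22 = 1.
Unit clause (~q12) forces q12 = 0.
Unit clause (~q32) forces q32 = 0.
Unit clause (q33) forces q33 = 1.
Unit clause (~q42) forces q42 = 0.
Unit clause (q43) forces q43 = 1.
But (~q43) is also a unit clause — contradiction.
So q22 must be the other value — set q22 = 0.
Unit clause (q23) forces q23 = 1.
Unit clause (~q13) forces q13 = 0.
Unit clause (~q33) forces q33 = 0.
Unit clause (q32) forces q32 = 1.
Unit clause (~q12) forces q12 = 0.
Unit clause (~q42) forces q42 = 0.
Unit clause (q43) forces q43 = 1.
But (~q43) is also a unit clause — contradiction.
Both values of q22 lead to a conflict.
Both values of q11 lead to a conflict.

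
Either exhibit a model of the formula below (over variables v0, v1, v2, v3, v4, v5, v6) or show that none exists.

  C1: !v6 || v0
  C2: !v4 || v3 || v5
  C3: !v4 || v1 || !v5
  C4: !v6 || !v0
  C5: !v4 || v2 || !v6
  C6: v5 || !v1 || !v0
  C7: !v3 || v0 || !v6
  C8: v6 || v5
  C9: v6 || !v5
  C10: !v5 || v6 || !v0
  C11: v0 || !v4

Suppose v6 = false.
(v5) alone gives v5 = true.
Now (!v5) is unsatisfied and unit — conflict.
That branch fails; take v6 = true instead.
(v0) alone gives v0 = true.
Now (!v0) is unsatisfied and unit — conflict.
Both values of v6 lead to a conflict.

UNSATISFIABLE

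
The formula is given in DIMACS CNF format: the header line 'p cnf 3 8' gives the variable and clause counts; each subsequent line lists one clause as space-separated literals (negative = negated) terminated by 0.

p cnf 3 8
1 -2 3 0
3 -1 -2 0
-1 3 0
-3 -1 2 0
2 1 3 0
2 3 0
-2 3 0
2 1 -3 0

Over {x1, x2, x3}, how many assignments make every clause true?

There are 2^3 = 8 truth assignments over (x1, x2, x3).
Check each against the 8 clauses (columns in the order x1, x2, x3):
  F F F  ✗ fails (x2 ∨ x1 ∨ x3)
  F F T  ✗ fails (x2 ∨ x1 ∨ ¬x3)
  F T F  ✗ fails (x1 ∨ ¬x2 ∨ x3)
  F T T  ✓ satisfies all
  T F F  ✗ fails (¬x1 ∨ x3)
  T F T  ✗ fails (¬x3 ∨ ¬x1 ∨ x2)
  T T F  ✗ fails (x3 ∨ ¬x1 ∨ ¬x2)
  T T T  ✓ satisfies all
2 of the 8 rows are models.

2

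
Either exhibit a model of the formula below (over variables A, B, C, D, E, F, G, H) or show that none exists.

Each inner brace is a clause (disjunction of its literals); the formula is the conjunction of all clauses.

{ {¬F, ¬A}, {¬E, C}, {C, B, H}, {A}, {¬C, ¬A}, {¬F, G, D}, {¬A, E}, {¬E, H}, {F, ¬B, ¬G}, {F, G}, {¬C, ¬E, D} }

UNSATISFIABLE

(A) alone gives A = True.
(¬F) alone gives F = False.
(¬C) alone gives C = False.
(¬E) alone gives E = False.
Now (E) is unsatisfied and unit — conflict.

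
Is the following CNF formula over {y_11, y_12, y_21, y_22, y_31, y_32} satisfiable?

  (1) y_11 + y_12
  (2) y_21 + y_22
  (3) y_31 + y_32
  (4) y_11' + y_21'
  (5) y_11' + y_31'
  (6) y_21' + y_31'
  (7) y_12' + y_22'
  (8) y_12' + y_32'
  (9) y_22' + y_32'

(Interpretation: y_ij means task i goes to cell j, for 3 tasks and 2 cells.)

Case y_11 = 1:
From the singleton clause (y_21'), y_21 = 0.
From the singleton clause (y_22), y_22 = 1.
From the singleton clause (y_31'), y_31 = 0.
From the singleton clause (y_32), y_32 = 1.
Now (y_32') is unsatisfied and unit — conflict.
Undo y_11 and try y_11 = 0.
From the singleton clause (y_12), y_12 = 1.
From the singleton clause (y_22'), y_22 = 0.
From the singleton clause (y_21), y_21 = 1.
From the singleton clause (y_31'), y_31 = 0.
From the singleton clause (y_32), y_32 = 1.
Now (y_32') is unsatisfied and unit — conflict.
Either choice for y_11 ends in contradiction.
No assignment satisfies every clause.

No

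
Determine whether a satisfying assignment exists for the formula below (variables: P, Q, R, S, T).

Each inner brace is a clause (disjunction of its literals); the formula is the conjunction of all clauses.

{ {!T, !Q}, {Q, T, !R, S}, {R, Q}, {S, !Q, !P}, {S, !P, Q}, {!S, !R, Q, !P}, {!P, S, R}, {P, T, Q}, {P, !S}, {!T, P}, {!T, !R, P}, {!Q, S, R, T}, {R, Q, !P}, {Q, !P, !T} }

Yes

Branch on T: set T = false.
Branch on R: set R = true.
Branch on Q: set Q = true.
Branch on S: set S = true.
From the singleton clause (P), P = true.
All clauses are satisfied.
A satisfying assignment: P=true,  Q=true,  R=true,  S=true,  T=false.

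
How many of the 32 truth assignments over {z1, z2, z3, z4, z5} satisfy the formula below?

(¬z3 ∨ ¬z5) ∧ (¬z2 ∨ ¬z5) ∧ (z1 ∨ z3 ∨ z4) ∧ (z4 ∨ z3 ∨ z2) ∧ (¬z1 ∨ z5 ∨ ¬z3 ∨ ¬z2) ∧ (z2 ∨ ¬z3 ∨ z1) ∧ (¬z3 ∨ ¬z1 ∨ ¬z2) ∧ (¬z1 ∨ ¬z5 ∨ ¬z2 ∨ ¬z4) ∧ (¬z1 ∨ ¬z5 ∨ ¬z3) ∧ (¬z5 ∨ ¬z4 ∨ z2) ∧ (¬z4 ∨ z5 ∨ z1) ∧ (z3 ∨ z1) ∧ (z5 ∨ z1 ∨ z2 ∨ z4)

6

There are 2^5 = 32 truth assignments over (z1, z2, z3, z4, z5).
Split on z3. With z3 = True, the clauses containing z3 are satisfied and ¬z3 drops from the rest; 3 of the 2^4 = 16 assignments to the other variables satisfy what remains.
With z3 = False, by the same count on the reduced clause set, 3 assignments work.
(One model: z1=F, z2=T, z3=T, z4=F, z5=F.)
Total: 3 + 3 = 6.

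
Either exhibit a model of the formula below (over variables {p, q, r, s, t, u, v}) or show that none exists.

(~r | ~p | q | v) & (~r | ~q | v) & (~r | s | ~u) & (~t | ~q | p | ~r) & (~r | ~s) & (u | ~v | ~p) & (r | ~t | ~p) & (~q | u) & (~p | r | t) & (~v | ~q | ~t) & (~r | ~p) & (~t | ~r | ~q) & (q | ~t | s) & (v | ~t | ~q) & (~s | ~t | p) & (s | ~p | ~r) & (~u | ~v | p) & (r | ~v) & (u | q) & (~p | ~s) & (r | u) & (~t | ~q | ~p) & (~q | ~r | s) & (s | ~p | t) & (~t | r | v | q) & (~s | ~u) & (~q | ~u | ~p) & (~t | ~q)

Branch on r: set r = 0.
The clause (~v) is unit, so v = 0.
The clause (u) is unit, so u = 1.
The clause (~s) is unit, so s = 0.
Branch on t: set t = 0.
The clause (~p) is unit, so p = 0.
No clause remains; q is free.

p=0; q=0; r=0; s=0; t=0; u=1; v=0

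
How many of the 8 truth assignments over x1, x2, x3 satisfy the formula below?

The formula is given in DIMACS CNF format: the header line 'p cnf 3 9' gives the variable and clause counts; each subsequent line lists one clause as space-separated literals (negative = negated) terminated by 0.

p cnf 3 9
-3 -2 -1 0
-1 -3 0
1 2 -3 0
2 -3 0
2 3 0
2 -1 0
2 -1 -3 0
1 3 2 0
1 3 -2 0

There are 2^3 = 8 truth assignments over (x1, x2, x3).
Split on x1. With x1 = True, the clauses containing x1 are satisfied and ¬x1 drops from the rest; 1 of the 2^2 = 4 assignments to the other variables satisfy what remains.
With x1 = False, by the same count on the reduced clause set, 1 assignment works.
(One model: x1=F, x2=T, x3=T.)
Total: 1 + 1 = 2.

2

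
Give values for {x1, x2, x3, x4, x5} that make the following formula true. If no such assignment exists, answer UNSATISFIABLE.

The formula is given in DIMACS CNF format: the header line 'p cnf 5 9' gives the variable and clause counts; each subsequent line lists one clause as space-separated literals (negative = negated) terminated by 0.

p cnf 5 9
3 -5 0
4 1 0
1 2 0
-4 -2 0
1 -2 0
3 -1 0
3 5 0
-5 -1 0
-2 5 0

Suppose x3 = True.
Suppose x4 = True.
Unit clause (¬x2) forces x2 = False.
Unit clause (x1) forces x1 = True.
Unit clause (¬x5) forces x5 = False.
This assignment satisfies each clause.

x1 ↦ True; x2 ↦ False; x3 ↦ True; x4 ↦ True; x5 ↦ False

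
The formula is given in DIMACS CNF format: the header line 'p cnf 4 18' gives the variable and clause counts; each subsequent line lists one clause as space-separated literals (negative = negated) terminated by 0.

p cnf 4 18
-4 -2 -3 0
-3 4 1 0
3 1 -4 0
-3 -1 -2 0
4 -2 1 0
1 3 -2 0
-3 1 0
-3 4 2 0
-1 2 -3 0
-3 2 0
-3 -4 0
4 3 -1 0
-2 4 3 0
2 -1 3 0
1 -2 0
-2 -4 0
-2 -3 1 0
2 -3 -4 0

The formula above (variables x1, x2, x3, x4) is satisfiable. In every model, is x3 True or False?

Suppose x3 = True.
Unit clause (x1) forces x1 = True.
Unit clause (¬x2) forces x2 = False.
That conflicts with the unit clause (x2).
So every satisfying assignment has x3 = False.

False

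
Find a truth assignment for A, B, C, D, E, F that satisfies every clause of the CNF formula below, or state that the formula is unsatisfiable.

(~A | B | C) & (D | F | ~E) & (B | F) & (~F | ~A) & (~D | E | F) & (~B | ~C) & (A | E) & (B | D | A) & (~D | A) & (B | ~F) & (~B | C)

UNSATISFIABLE

Branch on B: set B = 1.
The clause (~C) is unit, so C = 0.
Now (C) is unsatisfied and unit — conflict.
That branch fails; take B = 0 instead.
The clause (F) is unit, so F = 1.
Now (~F) is unsatisfied and unit — conflict.
Either choice for B ends in contradiction.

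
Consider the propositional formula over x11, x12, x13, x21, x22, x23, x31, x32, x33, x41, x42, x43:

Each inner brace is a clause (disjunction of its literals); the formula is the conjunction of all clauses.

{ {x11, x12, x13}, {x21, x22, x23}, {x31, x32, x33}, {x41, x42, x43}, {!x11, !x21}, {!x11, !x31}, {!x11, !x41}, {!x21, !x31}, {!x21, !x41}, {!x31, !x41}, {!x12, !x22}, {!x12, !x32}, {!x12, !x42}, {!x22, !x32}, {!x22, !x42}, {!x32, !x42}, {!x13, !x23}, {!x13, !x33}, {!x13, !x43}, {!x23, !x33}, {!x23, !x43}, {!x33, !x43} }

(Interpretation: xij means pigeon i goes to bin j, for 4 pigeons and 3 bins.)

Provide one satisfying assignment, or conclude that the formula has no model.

Suppose x11 = false.
Suppose x12 = true.
(!x22) alone gives x22 = false.
(!x32) alone gives x32 = false.
(!x42) alone gives x42 = false.
Suppose x21 = true.
(!x31) alone gives x31 = false.
(x33) alone gives x33 = true.
(!x41) alone gives x41 = false.
(x43) alone gives x43 = true.
But (!x43) is also a unit clause — contradiction.
Undo x21 and try x21 = false.
(x23) alone gives x23 = true.
(!x13) alone gives x13 = false.
(!x33) alone gives x33 = false.
(x31) alone gives x31 = true.
(!x41) alone gives x41 = false.
(x43) alone gives x43 = true.
But (!x43) is also a unit clause — contradiction.
Either choice for x21 ends in contradiction.
Undo x12 and try x12 = false.
(x13) alone gives x13 = true.
(!x23) alone gives x23 = false.
(!x33) alone gives x33 = false.
(!x43) alone gives x43 = false.
Suppose x21 = true.
(!x31) alone gives x31 = false.
(x32) alone gives x32 = true.
(!x41) alone gives x41 = false.
(x42) alone gives x42 = true.
But (!x42) is also a unit clause — contradiction.
Undo x21 and try x21 = false.
(x22) alone gives x22 = true.
(!x32) alone gives x32 = false.
(x31) alone gives x31 = true.
(!x41) alone gives x41 = false.
(x42) alone gives x42 = true.
But (!x42) is also a unit clause — contradiction.
Either choice for x21 ends in contradiction.
Either choice for x12 ends in contradiction.
Undo x11 and try x11 = true.
(!x21) alone gives x21 = false.
(!x31) alone gives x31 = false.
(!x41) alone gives x41 = false.
Suppose x22 = true.
(!x12) alone gives x12 = false.
(!x32) alone gives x32 = false.
(x33) alone gives x33 = true.
(!x42) alone gives x42 = false.
(x43) alone gives x43 = true.
But (!x43) is also a unit clause — contradiction.
Undo x22 and try x22 = false.
(x23) alone gives x23 = true.
(!x13) alone gives x13 = false.
(!x33) alone gives x33 = false.
(x32) alone gives x32 = true.
(!x12) alone gives x12 = false.
(!x42) alone gives x42 = false.
(x43) alone gives x43 = true.
But (!x43) is also a unit clause — contradiction.
Either choice for x22 ends in contradiction.
Either choice for x11 ends in contradiction.

UNSATISFIABLE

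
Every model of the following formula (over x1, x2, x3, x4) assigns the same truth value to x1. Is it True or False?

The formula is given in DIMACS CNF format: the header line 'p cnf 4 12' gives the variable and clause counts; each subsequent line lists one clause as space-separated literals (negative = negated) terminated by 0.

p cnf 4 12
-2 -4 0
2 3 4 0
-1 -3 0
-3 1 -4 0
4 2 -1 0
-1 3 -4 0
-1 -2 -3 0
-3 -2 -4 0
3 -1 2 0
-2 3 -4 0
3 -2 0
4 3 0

False

Suppose x1 = True.
Unit clause (¬x3) forces x3 = False.
Unit clause (¬x4) forces x4 = False.
Now (x4) is unsatisfied and unit — conflict.
So every satisfying assignment has x1 = False.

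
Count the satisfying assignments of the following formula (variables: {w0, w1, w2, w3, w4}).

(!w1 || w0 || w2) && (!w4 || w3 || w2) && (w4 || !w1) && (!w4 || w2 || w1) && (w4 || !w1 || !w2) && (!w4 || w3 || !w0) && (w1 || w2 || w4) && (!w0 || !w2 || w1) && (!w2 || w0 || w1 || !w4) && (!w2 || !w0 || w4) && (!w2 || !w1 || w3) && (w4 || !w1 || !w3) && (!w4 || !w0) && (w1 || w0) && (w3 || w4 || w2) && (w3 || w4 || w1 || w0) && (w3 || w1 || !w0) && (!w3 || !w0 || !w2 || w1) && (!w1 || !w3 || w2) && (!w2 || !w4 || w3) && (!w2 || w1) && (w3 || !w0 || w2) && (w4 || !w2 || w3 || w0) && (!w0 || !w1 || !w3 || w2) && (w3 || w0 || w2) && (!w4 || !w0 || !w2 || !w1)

There are 2^5 = 32 truth assignments over (w0, w1, w2, w3, w4).
Split on w4. With w4 = true, the clauses containing w4 are satisfied and !w4 drops from the rest; 1 of the 2^4 = 16 assignments to the other variables satisfy what remains.
With w4 = false, by the same count on the reduced clause set, 0 assignments work.
Total: 1 + 0 = 1.

1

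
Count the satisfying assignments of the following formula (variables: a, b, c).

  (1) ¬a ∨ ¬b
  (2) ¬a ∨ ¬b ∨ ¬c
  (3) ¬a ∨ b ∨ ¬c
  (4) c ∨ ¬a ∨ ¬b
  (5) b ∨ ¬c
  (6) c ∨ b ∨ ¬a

3

There are 2^3 = 8 truth assignments over (a, b, c).
Check each against the 6 clauses (columns in the order a, b, c):
  F F F  ✓ satisfies all
  F F T  ✗ fails (b ∨ ¬c)
  F T F  ✓ satisfies all
  F T T  ✓ satisfies all
  T F F  ✗ fails (c ∨ b ∨ ¬a)
  T F T  ✗ fails (¬a ∨ b ∨ ¬c)
  T T F  ✗ fails (¬a ∨ ¬b)
  T T T  ✗ fails (¬a ∨ ¬b)
3 of the 8 rows are models.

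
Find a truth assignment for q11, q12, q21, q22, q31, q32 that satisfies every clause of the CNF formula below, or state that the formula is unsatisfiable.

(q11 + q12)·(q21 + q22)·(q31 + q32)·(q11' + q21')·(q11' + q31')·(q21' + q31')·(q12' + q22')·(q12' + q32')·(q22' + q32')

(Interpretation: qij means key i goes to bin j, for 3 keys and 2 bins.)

UNSATISFIABLE

Try q11 = 1.
Unit clause (q21') forces q21 = 0.
Unit clause (q22) forces q22 = 1.
Unit clause (q31') forces q31 = 0.
Unit clause (q32) forces q32 = 1.
That conflicts with the unit clause (q32').
So q11 must be the other value — set q11 = 0.
Unit clause (q12) forces q12 = 1.
Unit clause (q22') forces q22 = 0.
Unit clause (q21) forces q21 = 1.
Unit clause (q31') forces q31 = 0.
Unit clause (q32) forces q32 = 1.
That conflicts with the unit clause (q32').
Neither q11 = 1 nor q11 = 0 works.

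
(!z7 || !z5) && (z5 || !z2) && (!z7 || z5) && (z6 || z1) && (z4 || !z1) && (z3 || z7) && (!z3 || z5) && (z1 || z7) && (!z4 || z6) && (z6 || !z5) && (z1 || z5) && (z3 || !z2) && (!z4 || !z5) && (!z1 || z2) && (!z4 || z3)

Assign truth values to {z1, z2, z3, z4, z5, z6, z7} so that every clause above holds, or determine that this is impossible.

UNSATISFIABLE

Case z7 = false:
(z3) alone gives z3 = true.
(z5) alone gives z5 = true.
(z1) alone gives z1 = true.
(z4) alone gives z4 = true.
Now (!z4) is unsatisfied and unit — conflict.
Backtrack on z7: now try z7 = true.
(!z5) alone gives z5 = false.
Now (z5) is unsatisfied and unit — conflict.
Either choice for z7 ends in contradiction.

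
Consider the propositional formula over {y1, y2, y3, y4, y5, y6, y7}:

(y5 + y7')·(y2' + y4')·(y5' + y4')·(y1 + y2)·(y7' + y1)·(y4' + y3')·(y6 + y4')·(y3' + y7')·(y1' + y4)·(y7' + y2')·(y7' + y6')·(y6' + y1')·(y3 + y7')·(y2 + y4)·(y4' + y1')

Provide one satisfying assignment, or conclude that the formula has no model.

y1=0; y2=1; y3=1; y4=0; y5=1; y6=0; y7=0

Branch on y5: set y5 = 1.
Unit clause (y4') forces y4 = 0.
Unit clause (y1') forces y1 = 0.
Unit clause (y2) forces y2 = 1.
Unit clause (y7') forces y7 = 0.
No clause remains; y3, y6 are free.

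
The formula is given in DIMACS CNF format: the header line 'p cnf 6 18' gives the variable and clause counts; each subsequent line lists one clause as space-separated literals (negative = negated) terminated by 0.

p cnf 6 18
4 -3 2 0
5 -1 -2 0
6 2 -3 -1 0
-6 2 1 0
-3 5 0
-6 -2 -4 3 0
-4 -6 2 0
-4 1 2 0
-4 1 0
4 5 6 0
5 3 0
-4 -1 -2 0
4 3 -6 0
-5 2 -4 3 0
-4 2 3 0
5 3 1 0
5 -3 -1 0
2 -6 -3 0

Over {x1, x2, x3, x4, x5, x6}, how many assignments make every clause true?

There are 2^6 = 64 truth assignments over (x1, x2, x3, x4, x5, x6).
Split on x5. With x5 = True, the clauses containing x5 are satisfied and ¬x5 drops from the rest; 8 of the 2^5 = 32 assignments to the other variables satisfy what remains.
With x5 = False, by the same count on the reduced clause set, 0 assignments work.
(One model: x1=F, x2=F, x3=F, x4=F, x5=T, x6=F.)
Total: 8 + 0 = 8.

8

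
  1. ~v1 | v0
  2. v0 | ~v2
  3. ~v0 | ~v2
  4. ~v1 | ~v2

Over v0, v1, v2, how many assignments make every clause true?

There are 2^3 = 8 truth assignments over (v0, v1, v2).
Split on v0. With v0 = 1, the clauses containing v0 are satisfied and ~v0 drops from the rest; 2 of the 2^2 = 4 assignments to the other variables satisfy what remains.
With v0 = 0, by the same count on the reduced clause set, 1 assignment works.
Total: 2 + 1 = 3.

3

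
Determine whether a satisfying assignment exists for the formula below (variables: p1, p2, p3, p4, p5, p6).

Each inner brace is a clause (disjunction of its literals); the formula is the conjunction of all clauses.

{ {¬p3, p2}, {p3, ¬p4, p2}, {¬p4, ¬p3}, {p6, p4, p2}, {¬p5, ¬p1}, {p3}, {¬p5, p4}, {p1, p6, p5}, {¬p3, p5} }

Unsatisfiable

From the singleton clause (p3), p3 = True.
From the singleton clause (p2), p2 = True.
From the singleton clause (¬p4), p4 = False.
From the singleton clause (¬p5), p5 = False.
That conflicts with the unit clause (p5).
No assignment satisfies every clause.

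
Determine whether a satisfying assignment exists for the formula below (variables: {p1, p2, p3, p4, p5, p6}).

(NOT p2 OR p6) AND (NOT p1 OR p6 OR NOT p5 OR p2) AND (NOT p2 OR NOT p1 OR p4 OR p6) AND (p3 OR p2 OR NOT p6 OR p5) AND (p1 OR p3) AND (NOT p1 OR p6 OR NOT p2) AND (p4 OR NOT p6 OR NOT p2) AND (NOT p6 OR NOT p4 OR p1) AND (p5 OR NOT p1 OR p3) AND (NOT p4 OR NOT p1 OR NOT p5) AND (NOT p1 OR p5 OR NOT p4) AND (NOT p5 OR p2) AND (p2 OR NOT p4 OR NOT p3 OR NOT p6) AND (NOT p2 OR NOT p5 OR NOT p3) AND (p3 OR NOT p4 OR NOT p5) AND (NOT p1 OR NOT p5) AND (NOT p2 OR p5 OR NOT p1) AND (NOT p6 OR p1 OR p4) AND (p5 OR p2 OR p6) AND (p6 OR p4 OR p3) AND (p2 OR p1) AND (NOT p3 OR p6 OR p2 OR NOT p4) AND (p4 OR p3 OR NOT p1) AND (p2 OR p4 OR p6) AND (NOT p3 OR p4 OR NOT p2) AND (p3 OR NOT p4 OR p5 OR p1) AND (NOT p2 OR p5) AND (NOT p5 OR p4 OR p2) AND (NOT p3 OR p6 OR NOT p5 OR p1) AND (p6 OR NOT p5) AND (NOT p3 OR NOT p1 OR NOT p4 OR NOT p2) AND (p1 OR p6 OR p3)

Satisfiable

Suppose p2 = false.
Unit clause (NOT p5) forces p5 = false.
Unit clause (p6) forces p6 = true.
Unit clause (p3) forces p3 = true.
Unit clause (NOT p4) forces p4 = false.
Unit clause (p1) forces p1 = true.
Every clause now holds.
A satisfying assignment: p1: true,  p2: false,  p3: true,  p4: false,  p5: false,  p6: true.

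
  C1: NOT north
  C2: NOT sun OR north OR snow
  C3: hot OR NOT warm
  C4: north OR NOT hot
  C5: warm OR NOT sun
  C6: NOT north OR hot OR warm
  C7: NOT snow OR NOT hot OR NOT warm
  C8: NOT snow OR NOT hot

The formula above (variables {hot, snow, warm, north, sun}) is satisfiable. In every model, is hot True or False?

False

Suppose hot = true.
The clause (NOT north) is unit, so north = false.
Now (north) is unsatisfied and unit — conflict.
So every satisfying assignment has hot = False.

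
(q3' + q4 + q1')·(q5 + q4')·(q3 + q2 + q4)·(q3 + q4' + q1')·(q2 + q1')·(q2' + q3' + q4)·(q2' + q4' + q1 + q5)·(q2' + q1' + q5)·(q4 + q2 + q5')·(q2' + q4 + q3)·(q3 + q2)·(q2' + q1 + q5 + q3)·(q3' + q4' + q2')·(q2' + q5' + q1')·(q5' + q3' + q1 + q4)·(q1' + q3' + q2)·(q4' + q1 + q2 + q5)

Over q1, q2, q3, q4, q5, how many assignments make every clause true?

3

There are 2^5 = 32 truth assignments over (q1, q2, q3, q4, q5).
Split on q4. With q4 = 1, the clauses containing q4 are satisfied and q4' drops from the rest; 2 of the 2^4 = 16 assignments to the other variables satisfy what remains.
With q4 = 0, by the same count on the reduced clause set, 1 assignment works.
(One model: q1=F, q2=F, q3=T, q4=F, q5=F.)
Total: 2 + 1 = 3.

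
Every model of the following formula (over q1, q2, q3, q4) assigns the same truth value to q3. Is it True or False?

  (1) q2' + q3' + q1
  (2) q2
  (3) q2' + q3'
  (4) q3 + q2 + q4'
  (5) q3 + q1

False

Suppose q3 = 1.
The clause (q2) is unit, so q2 = 1.
But (q2') is also a unit clause — contradiction.
So every satisfying assignment has q3 = False.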